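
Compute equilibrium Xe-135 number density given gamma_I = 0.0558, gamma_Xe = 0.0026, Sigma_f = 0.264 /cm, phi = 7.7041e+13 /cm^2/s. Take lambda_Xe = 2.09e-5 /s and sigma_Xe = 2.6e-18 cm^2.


Xe_eq = (gamma_I + gamma_Xe) * Sigma_f * phi / (lambda_Xe + sigma_Xe * phi)
Numerator = (0.0558 + 0.0026) * 0.264 * 7.7041e+13 = 1.187787e+12
Denominator = 2.09e-5 + 2.6e-18 * 7.7041e+13 = 2.212066e-04
Xe_eq = 1.187787e+12 / 2.212066e-04 = 5.3696e+15 /cm^3

5.3696e+15


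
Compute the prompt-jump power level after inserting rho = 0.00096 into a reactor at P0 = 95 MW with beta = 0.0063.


P1/P0 = beta / (beta - rho)
P1/P0 = 0.0063 / (0.0063 - 0.00096) = 1.179775
P1 = 95 * 1.179775 = 112.08 MW

112.08


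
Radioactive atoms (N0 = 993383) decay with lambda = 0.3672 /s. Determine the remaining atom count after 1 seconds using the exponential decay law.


N = N0 * exp(-lambda * t)
N = 993383 * exp(-0.3672 * 1)
N = 688088

688088


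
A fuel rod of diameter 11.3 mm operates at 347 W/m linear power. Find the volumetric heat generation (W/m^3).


r = D / 2 / 1000 = 11.3 / 2 / 1000 = 0.00565 m
q''' = q' / (pi * r^2)
q''' = 347 / (pi * 0.00565^2)
q''' = 3.4601e+06 W/m^3

3.4601e+06


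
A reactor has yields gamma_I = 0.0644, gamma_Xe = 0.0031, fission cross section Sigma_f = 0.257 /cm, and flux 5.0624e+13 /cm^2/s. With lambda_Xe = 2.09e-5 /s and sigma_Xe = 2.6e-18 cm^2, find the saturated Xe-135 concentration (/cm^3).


Xe_eq = (gamma_I + gamma_Xe) * Sigma_f * phi / (lambda_Xe + sigma_Xe * phi)
Numerator = (0.0644 + 0.0031) * 0.257 * 5.0624e+13 = 8.781998e+11
Denominator = 2.09e-5 + 2.6e-18 * 5.0624e+13 = 1.525224e-04
Xe_eq = 8.781998e+11 / 1.525224e-04 = 5.7578e+15 /cm^3

5.7578e+15


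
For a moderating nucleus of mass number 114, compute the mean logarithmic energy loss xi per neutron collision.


xi = 1 + (A-1)^2/(2A) * ln((A-1)/(A+1))
xi = 1 + (114-1)^2/(2*114) * ln((114-1)/(114 +1))
xi = 0.017442

0.017442


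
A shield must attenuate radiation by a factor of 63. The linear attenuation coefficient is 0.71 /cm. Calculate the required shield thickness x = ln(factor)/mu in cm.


x = ln(factor) / mu
x = ln(63) / 0.71
x = 5.8354 cm

5.8354


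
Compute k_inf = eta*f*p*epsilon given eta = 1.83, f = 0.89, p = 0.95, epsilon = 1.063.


k_inf = eta * f * p * epsilon
k_inf = 1.83 * 0.89 * 0.95 * 1.063
k_inf = 1.6447

1.6447


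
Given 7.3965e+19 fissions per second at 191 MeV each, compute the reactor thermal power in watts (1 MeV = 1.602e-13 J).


P = fission_rate * E_MeV * 1.602e-13
P = 7.3965e+19 * 191 * 1.602e-13
P = 2.2632e+09 W

2.2632e+09


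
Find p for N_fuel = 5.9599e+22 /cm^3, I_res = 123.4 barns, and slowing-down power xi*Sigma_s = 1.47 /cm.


p = exp(-N * I * 1e-24 / (xi*Sigma_s))
p = exp(-5.9599e+22 * 123.4 * 1e-24 / 1.47)
p = 0.0067173

0.0067173


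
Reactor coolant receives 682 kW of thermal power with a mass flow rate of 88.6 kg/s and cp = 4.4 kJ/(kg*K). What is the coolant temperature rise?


dT = Q / (m_dot * cp)
dT = 682 / (88.6 * 4.4)
dT = 1.7494 C

1.7494


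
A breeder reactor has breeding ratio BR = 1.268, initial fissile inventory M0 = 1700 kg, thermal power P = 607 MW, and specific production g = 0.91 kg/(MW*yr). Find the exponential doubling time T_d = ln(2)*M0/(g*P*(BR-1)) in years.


Breeding gain G = BR - 1 = 1.268 - 1 = 0.268
Fissile production rate = g * P * G = 0.91 * 607 * 0.268 = 148.03516 kg/yr
T_d = ln(2) * M0 / (g * P * G)
T_d = ln(2) * 1700 / 148.03516 = 7.9599 yr

7.9599


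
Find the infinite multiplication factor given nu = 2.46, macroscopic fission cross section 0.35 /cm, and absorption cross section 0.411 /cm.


k_inf = nu * Sigma_f / Sigma_a
k_inf = 2.46 * 0.35 / 0.411
k_inf = 2.0949

2.0949


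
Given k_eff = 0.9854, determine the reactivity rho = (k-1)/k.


rho = (k_eff - 1) / k_eff
rho = (0.9854 - 1) / 0.9854
rho = -0.014816

-0.014816


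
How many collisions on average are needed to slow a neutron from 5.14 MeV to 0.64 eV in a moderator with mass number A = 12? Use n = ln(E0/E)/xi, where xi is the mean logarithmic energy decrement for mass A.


xi = 1 + (A-1)^2/(2A)*ln((A-1)/(A+1)) = 0.1577690 (for A = 12)
n = ln(E0/E) / xi
n = ln(5.14e6 / 0.64) / 0.1577690
n = ln(8.031250e+06) / 0.1577690 = 100.77

100.77


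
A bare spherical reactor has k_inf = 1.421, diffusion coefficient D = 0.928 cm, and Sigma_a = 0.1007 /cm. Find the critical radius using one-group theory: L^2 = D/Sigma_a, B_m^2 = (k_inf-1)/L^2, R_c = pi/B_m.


L^2 = D / Sigma_a = 0.928 / 0.1007 = 9.215492 cm^2
B_m^2 = (k_inf - 1) / L^2 = (1.421 - 1) / 9.215492 = 0.04568394 /cm^2
For a bare sphere: B_g = pi/R, so R_c = pi / sqrt(B_m^2)
R_c = pi / sqrt(0.04568394) = 14.698 cm

14.698


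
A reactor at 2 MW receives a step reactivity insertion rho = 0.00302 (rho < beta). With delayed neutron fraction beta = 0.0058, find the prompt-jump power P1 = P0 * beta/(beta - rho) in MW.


P1/P0 = beta / (beta - rho)
P1/P0 = 0.0058 / (0.0058 - 0.00302) = 2.086331
P1 = 2 * 2.086331 = 4.1727 MW

4.1727


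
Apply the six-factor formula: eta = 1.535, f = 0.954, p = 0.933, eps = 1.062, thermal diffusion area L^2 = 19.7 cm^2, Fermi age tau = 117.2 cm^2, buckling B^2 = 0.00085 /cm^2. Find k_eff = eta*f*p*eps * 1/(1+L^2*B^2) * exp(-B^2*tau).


k_inf = eta*f*p*eps = 1.535*0.954*0.933*1.062 = 1.450985
P_TNL = 1/(1 + L^2*B^2) = 1/(1 + 19.7*0.00085) = 0.9835308
P_FNL = exp(-B^2*tau) = exp(-0.00085*117.2) = 0.9051813
k_eff = k_inf * P_TNL * P_FNL = 1.450985 * 0.9835308 * 0.9051813
k_eff = 1.2918

1.2918


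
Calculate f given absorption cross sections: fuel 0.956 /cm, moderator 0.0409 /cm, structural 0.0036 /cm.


f = Sigma_a_fuel / (Sigma_a_fuel + Sigma_a_mod + Sigma_a_other)
f = 0.956 / (0.956 + 0.0409 + 0.0036)
f = 0.95552

0.95552


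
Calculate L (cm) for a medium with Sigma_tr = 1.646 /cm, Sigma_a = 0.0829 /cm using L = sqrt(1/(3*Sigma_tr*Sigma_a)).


D = 1 / (3 * Sigma_tr) = 1 / (3 * 1.646) = 0.2025111 cm
L = sqrt(D / Sigma_a)
L = sqrt(0.2025111 / 0.0829)
L = 1.5630 cm

1.5630


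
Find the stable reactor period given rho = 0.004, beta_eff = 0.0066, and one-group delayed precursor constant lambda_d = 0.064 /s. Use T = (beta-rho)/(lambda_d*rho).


T = (beta - rho) / (lambda_d * rho)
T = (0.0066 - 0.004) / (0.064 * 0.004)
T = 10.156 s

10.156


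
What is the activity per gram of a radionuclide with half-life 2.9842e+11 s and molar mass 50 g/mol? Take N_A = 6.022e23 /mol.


lambda = ln(2) / t_half = ln(2) / 2.9842e+11 = 2.322724e-12 /s
SA = lambda * N_A / M
SA = 2.322724e-12 * 6.022e23 / 50
SA = 2.7975e+10 Bq/g

2.7975e+10


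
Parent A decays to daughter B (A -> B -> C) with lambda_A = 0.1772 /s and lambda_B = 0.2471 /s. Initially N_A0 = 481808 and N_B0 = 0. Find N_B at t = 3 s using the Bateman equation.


N_B(t) = lambda_A * N_A0 / (lambda_B - lambda_A) * [exp(-lambda_A*t) - exp(-lambda_B*t)]
exp(-0.1772*3) = 0.5876640; exp(-0.2471*3) = 0.4764941
N_B = 0.1772 * 481808 / (0.2471 - 0.1772) * (0.5876640 - 0.4764941)
N_B = 135784

135784


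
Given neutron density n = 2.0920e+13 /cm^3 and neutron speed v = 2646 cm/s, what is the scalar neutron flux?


phi = n * v
phi = 2.0920e+13 * 2646
phi = 5.5354e+16 /cm^2/s

5.5354e+16


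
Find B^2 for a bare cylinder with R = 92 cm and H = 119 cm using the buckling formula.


B^2 = (2.405/R)^2 + (pi/H)^2
B^2 = (2.405/92)^2 + (pi/119)^2
B^2 = 0.0013803 /cm^2

0.0013803


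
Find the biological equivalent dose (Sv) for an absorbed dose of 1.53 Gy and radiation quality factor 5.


H = D * Q
H = 1.53 * 5
H = 7.6500 Sv

7.6500


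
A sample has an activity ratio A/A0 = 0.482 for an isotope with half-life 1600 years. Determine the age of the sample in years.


lambda = ln(2) / t_half = ln(2) / 1600 = 4.332170e-04 /yr
t = -ln(A/A0) / lambda
t = -ln(0.482) / 4.332170e-04
t = 1684.6 yr

1684.6


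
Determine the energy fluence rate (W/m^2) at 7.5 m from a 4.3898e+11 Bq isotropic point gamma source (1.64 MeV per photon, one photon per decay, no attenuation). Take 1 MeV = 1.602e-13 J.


psi = A * E * 1.602e-13 / (4*pi*r^2)
psi = 4.3898e+11 * 1.64 * 1.602e-13 / (4*pi*7.5^2)
psi = 1.6316e-04 W/m^2

1.6316e-04


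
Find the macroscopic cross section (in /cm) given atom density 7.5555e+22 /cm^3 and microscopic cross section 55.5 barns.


Sigma = N * sigma_barns * 1e-24
Sigma = 7.5555e+22 * 55.5 * 1e-24
Sigma = 4.1933 /cm

4.1933


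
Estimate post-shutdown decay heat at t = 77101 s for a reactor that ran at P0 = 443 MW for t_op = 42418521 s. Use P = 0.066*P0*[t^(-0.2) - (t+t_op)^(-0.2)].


P/P0 = 0.066 * [t^(-0.2) - (t + t_op)^(-0.2)]
P/P0 = 0.066 * [77101^(-0.2) - (77101 + 42418521)^(-0.2)]
P/P0 = 0.066 * [0.1053387 - 0.02980788] = 0.004985034
P = 443 * 0.004985034 = 2.2084 MW

2.2084


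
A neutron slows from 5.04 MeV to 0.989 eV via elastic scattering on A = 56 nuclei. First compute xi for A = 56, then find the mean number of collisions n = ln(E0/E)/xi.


xi = 1 + (A-1)^2/(2A)*ln((A-1)/(A+1)) = 0.03529286 (for A = 56)
n = ln(E0/E) / xi
n = ln(5.04e6 / 0.989) / 0.03529286
n = ln(5.096057e+06) / 0.03529286 = 437.59

437.59


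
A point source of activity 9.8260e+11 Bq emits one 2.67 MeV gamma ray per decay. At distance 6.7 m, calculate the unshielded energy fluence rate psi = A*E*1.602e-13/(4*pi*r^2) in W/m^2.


psi = A * E * 1.602e-13 / (4*pi*r^2)
psi = 9.8260e+11 * 2.67 * 1.602e-13 / (4*pi*6.7^2)
psi = 7.4506e-04 W/m^2

7.4506e-04


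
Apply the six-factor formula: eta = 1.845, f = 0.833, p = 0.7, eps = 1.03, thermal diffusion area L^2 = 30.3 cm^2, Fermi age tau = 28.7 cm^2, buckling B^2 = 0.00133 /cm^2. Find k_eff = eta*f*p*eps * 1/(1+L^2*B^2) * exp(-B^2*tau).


k_inf = eta*f*p*eps = 1.845*0.833*0.7*1.03 = 1.108094
P_TNL = 1/(1 + L^2*B^2) = 1/(1 + 30.3*0.00133) = 0.9612621
P_FNL = exp(-B^2*tau) = exp(-0.00133*28.7) = 0.9625483
k_eff = k_inf * P_TNL * P_FNL = 1.108094 * 0.9612621 * 0.9625483
k_eff = 1.0253

1.0253


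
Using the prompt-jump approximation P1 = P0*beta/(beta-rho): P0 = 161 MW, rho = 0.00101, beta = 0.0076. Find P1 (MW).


P1/P0 = beta / (beta - rho)
P1/P0 = 0.0076 / (0.0076 - 0.00101) = 1.153263
P1 = 161 * 1.153263 = 185.68 MW

185.68


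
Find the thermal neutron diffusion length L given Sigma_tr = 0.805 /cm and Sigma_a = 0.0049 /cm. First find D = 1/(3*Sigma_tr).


D = 1 / (3 * Sigma_tr) = 1 / (3 * 0.805) = 0.4140787 cm
L = sqrt(D / Sigma_a)
L = sqrt(0.4140787 / 0.0049)
L = 9.1927 cm

9.1927


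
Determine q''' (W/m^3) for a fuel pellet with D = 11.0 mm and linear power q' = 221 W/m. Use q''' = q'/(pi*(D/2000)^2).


r = D / 2 / 1000 = 11.0 / 2 / 1000 = 0.0055 m
q''' = q' / (pi * r^2)
q''' = 221 / (pi * 0.0055^2)
q''' = 2.3255e+06 W/m^3

2.3255e+06


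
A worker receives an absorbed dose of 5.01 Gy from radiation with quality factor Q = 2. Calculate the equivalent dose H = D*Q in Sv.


H = D * Q
H = 5.01 * 2
H = 10.020 Sv

10.020


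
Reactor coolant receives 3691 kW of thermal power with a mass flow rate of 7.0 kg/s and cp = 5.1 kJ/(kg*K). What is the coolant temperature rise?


dT = Q / (m_dot * cp)
dT = 3691 / (7.0 * 5.1)
dT = 103.39 C

103.39


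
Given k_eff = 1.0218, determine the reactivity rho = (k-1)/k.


rho = (k_eff - 1) / k_eff
rho = (1.0218 - 1) / 1.0218
rho = 0.021335

0.021335


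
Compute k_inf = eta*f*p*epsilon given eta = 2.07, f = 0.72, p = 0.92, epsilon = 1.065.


k_inf = eta * f * p * epsilon
k_inf = 2.07 * 0.72 * 0.92 * 1.065
k_inf = 1.4603

1.4603


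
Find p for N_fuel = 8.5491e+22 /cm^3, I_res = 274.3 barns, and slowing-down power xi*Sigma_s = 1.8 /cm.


p = exp(-N * I * 1e-24 / (xi*Sigma_s))
p = exp(-8.5491e+22 * 274.3 * 1e-24 / 1.8)
p = 2.1982e-06

2.1982e-06


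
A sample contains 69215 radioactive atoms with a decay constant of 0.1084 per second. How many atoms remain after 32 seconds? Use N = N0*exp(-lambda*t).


N = N0 * exp(-lambda * t)
N = 69215 * exp(-0.1084 * 32)
N = 2156.4

2156.4


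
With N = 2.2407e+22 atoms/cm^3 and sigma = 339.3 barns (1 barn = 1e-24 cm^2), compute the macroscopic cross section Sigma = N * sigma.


Sigma = N * sigma_barns * 1e-24
Sigma = 2.2407e+22 * 339.3 * 1e-24
Sigma = 7.6027 /cm

7.6027


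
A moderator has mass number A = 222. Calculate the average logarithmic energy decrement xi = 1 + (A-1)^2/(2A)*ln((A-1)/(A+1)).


xi = 1 + (A-1)^2/(2A) * ln((A-1)/(A+1))
xi = 1 + (222-1)^2/(2*222) * ln((222-1)/(222 +1))
xi = 0.0089820

0.0089820


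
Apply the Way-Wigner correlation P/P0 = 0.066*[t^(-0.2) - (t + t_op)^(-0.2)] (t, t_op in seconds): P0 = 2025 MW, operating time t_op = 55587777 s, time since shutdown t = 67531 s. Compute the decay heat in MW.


P/P0 = 0.066 * [t^(-0.2) - (t + t_op)^(-0.2)]
P/P0 = 0.066 * [67531^(-0.2) - (67531 + 55587777)^(-0.2)]
P/P0 = 0.066 * [0.1081681 - 0.02824221] = 0.005275109
P = 2025 * 0.005275109 = 10.682 MW

10.682


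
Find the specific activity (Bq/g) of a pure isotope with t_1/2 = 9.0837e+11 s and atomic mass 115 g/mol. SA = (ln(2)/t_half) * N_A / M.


lambda = ln(2) / t_half = ln(2) / 9.0837e+11 = 7.630670e-13 /s
SA = lambda * N_A / M
SA = 7.630670e-13 * 6.022e23 / 115
SA = 3.9958e+09 Bq/g

3.9958e+09


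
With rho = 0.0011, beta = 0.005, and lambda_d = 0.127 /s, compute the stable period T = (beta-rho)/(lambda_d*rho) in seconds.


T = (beta - rho) / (lambda_d * rho)
T = (0.005 - 0.0011) / (0.127 * 0.0011)
T = 27.917 s

27.917


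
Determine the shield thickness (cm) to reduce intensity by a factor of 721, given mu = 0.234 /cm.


x = ln(factor) / mu
x = ln(721) / 0.234
x = 28.122 cm

28.122


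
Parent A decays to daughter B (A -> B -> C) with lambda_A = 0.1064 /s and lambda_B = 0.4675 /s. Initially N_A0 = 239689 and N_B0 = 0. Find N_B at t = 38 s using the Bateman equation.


N_B(t) = lambda_A * N_A0 / (lambda_B - lambda_A) * [exp(-lambda_A*t) - exp(-lambda_B*t)]
exp(-0.1064*38) = 0.01754125; exp(-0.4675*38) = 1.926453e-08
N_B = 0.1064 * 239689 / (0.4675 - 0.1064) * (0.01754125 - 1.926453e-08)
N_B = 1238.9

1238.9


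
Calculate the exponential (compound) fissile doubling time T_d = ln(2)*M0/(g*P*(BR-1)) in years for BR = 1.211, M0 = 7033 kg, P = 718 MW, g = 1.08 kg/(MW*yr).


Breeding gain G = BR - 1 = 1.211 - 1 = 0.211
Fissile production rate = g * P * G = 1.08 * 718 * 0.211 = 163.61784 kg/yr
T_d = ln(2) * M0 / (g * P * G)
T_d = ln(2) * 7033 / 163.61784 = 29.794 yr

29.794


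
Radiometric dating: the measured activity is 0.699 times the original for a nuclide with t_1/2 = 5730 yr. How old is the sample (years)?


lambda = ln(2) / t_half = ln(2) / 5730 = 1.209681e-04 /yr
t = -ln(A/A0) / lambda
t = -ln(0.699) / 1.209681e-04
t = 2960.3 yr

2960.3


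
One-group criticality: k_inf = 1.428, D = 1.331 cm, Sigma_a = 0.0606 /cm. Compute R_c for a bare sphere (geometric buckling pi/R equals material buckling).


L^2 = D / Sigma_a = 1.331 / 0.0606 = 21.96370 cm^2
B_m^2 = (k_inf - 1) / L^2 = (1.428 - 1) / 21.96370 = 0.01948670 /cm^2
For a bare sphere: B_g = pi/R, so R_c = pi / sqrt(B_m^2)
R_c = pi / sqrt(0.01948670) = 22.505 cm

22.505


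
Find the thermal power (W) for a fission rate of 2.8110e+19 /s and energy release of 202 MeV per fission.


P = fission_rate * E_MeV * 1.602e-13
P = 2.8110e+19 * 202 * 1.602e-13
P = 9.0965e+08 W

9.0965e+08


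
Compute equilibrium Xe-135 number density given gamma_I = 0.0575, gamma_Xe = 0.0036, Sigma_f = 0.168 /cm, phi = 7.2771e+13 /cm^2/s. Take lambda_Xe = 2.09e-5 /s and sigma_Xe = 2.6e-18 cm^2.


Xe_eq = (gamma_I + gamma_Xe) * Sigma_f * phi / (lambda_Xe + sigma_Xe * phi)
Numerator = (0.0575 + 0.0036) * 0.168 * 7.2771e+13 = 7.469798e+11
Denominator = 2.09e-5 + 2.6e-18 * 7.2771e+13 = 2.101046e-04
Xe_eq = 7.469798e+11 / 2.101046e-04 = 3.5553e+15 /cm^3

3.5553e+15


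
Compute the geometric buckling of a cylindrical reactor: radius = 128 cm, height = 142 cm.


B^2 = (2.405/R)^2 + (pi/H)^2
B^2 = (2.405/128)^2 + (pi/142)^2
B^2 = 8.4250e-04 /cm^2

8.4250e-04


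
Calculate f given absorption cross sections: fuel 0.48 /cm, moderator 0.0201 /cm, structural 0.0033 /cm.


f = Sigma_a_fuel / (Sigma_a_fuel + Sigma_a_mod + Sigma_a_other)
f = 0.48 / (0.48 + 0.0201 + 0.0033)
f = 0.95352

0.95352


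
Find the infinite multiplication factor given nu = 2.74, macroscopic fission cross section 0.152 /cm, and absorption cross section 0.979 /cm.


k_inf = nu * Sigma_f / Sigma_a
k_inf = 2.74 * 0.152 / 0.979
k_inf = 0.42541

0.42541


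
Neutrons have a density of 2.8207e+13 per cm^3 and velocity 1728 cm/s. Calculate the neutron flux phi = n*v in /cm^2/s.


phi = n * v
phi = 2.8207e+13 * 1728
phi = 4.8742e+16 /cm^2/s

4.8742e+16


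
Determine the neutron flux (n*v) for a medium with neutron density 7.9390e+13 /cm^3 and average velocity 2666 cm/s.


phi = n * v
phi = 7.9390e+13 * 2666
phi = 2.1165e+17 /cm^2/s

2.1165e+17


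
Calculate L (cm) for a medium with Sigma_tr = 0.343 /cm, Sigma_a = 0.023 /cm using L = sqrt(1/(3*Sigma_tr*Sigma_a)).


D = 1 / (3 * Sigma_tr) = 1 / (3 * 0.343) = 0.9718173 cm
L = sqrt(D / Sigma_a)
L = sqrt(0.9718173 / 0.023)
L = 6.5002 cm

6.5002


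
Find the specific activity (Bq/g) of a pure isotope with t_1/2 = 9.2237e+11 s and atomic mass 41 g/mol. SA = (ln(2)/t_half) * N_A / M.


lambda = ln(2) / t_half = ln(2) / 9.2237e+11 = 7.514850e-13 /s
SA = lambda * N_A / M
SA = 7.514850e-13 * 6.022e23 / 41
SA = 1.1038e+10 Bq/g

1.1038e+10


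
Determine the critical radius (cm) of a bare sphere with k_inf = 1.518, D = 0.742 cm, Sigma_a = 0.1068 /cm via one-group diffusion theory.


L^2 = D / Sigma_a = 0.742 / 0.1068 = 6.947566 cm^2
B_m^2 = (k_inf - 1) / L^2 = (1.518 - 1) / 6.947566 = 0.07455849 /cm^2
For a bare sphere: B_g = pi/R, so R_c = pi / sqrt(B_m^2)
R_c = pi / sqrt(0.07455849) = 11.505 cm

11.505


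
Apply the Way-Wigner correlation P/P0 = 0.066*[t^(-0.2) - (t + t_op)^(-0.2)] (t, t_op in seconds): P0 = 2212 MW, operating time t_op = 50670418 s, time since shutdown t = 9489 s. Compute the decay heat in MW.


P/P0 = 0.066 * [t^(-0.2) - (t + t_op)^(-0.2)]
P/P0 = 0.066 * [9489^(-0.2) - (9489 + 50670418)^(-0.2)]
P/P0 = 0.066 * [0.1601607 - 0.02877616] = 0.008671380
P = 2212 * 0.008671380 = 19.181 MW

19.181


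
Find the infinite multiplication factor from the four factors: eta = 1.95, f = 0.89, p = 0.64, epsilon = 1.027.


k_inf = eta * f * p * epsilon
k_inf = 1.95 * 0.89 * 0.64 * 1.027
k_inf = 1.1407

1.1407


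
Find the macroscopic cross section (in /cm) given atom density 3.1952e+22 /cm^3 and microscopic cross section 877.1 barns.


Sigma = N * sigma_barns * 1e-24
Sigma = 3.1952e+22 * 877.1 * 1e-24
Sigma = 28.025 /cm

28.025


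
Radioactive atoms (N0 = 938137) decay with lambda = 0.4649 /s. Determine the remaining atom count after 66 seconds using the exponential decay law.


N = N0 * exp(-lambda * t)
N = 938137 * exp(-0.4649 * 66)
N = 4.4324e-08

4.4324e-08


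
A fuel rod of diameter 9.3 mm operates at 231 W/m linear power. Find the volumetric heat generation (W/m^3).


r = D / 2 / 1000 = 9.3 / 2 / 1000 = 0.00465 m
q''' = q' / (pi * r^2)
q''' = 231 / (pi * 0.00465^2)
q''' = 3.4006e+06 W/m^3

3.4006e+06


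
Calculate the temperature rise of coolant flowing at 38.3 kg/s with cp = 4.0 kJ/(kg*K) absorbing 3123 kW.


dT = Q / (m_dot * cp)
dT = 3123 / (38.3 * 4.0)
dT = 20.385 C

20.385


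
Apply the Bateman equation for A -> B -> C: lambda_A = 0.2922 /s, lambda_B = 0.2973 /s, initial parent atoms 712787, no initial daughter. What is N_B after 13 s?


N_B(t) = lambda_A * N_A0 / (lambda_B - lambda_A) * [exp(-lambda_A*t) - exp(-lambda_B*t)]
exp(-0.2922*13) = 0.02240211; exp(-0.2973*13) = 0.02096502
N_B = 0.2922 * 712787 / (0.2973 - 0.2922) * (0.02240211 - 0.02096502)
N_B = 58689

58689


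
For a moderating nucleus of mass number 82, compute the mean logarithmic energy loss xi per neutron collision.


xi = 1 + (A-1)^2/(2A) * ln((A-1)/(A+1))
xi = 1 + (82-1)^2/(2*82) * ln((82-1)/(82 +1))
xi = 0.024193

0.024193


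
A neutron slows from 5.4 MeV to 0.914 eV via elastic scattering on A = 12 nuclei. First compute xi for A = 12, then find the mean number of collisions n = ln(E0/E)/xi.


xi = 1 + (A-1)^2/(2A)*ln((A-1)/(A+1)) = 0.1577690 (for A = 12)
n = ln(E0/E) / xi
n = ln(5.4e6 / 0.914) / 0.1577690
n = ln(5.908096e+06) / 0.1577690 = 98.827

98.827


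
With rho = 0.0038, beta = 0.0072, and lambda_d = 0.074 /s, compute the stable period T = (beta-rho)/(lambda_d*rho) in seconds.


T = (beta - rho) / (lambda_d * rho)
T = (0.0072 - 0.0038) / (0.074 * 0.0038)
T = 12.091 s

12.091


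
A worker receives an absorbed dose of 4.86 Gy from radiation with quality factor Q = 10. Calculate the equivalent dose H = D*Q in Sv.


H = D * Q
H = 4.86 * 10
H = 48.600 Sv

48.600


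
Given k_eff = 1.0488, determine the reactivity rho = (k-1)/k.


rho = (k_eff - 1) / k_eff
rho = (1.0488 - 1) / 1.0488
rho = 0.046529

0.046529


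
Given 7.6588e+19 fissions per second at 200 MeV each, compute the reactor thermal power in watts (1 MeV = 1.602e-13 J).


P = fission_rate * E_MeV * 1.602e-13
P = 7.6588e+19 * 200 * 1.602e-13
P = 2.4539e+09 W

2.4539e+09


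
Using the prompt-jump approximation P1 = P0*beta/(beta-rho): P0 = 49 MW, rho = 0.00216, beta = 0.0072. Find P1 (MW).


P1/P0 = beta / (beta - rho)
P1/P0 = 0.0072 / (0.0072 - 0.00216) = 1.428571
P1 = 49 * 1.428571 = 70.000 MW

70.000


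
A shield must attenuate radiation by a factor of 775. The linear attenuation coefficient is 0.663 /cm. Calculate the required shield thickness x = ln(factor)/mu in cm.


x = ln(factor) / mu
x = ln(775) / 0.663
x = 10.034 cm

10.034


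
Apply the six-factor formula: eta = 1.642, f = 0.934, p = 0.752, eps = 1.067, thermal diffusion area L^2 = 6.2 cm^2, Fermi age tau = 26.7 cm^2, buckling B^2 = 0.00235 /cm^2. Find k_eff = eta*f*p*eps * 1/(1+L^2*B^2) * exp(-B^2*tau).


k_inf = eta*f*p*eps = 1.642*0.934*0.752*1.067 = 1.230559
P_TNL = 1/(1 + L^2*B^2) = 1/(1 + 6.2*0.00235) = 0.9856392
P_FNL = exp(-B^2*tau) = exp(-0.00235*26.7) = 0.9391829
k_eff = k_inf * P_TNL * P_FNL = 1.230559 * 0.9856392 * 0.9391829
k_eff = 1.1391

1.1391


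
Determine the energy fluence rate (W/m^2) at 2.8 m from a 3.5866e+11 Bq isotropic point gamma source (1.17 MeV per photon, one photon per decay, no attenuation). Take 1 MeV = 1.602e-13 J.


psi = A * E * 1.602e-13 / (4*pi*r^2)
psi = 3.5866e+11 * 1.17 * 1.602e-13 / (4*pi*2.8^2)
psi = 6.8235e-04 W/m^2

6.8235e-04


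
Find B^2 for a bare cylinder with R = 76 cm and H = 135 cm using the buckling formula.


B^2 = (2.405/R)^2 + (pi/H)^2
B^2 = (2.405/76)^2 + (pi/135)^2
B^2 = 0.0015429 /cm^2

0.0015429


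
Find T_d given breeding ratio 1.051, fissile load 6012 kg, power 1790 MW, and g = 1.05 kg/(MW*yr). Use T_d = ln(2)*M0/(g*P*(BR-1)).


Breeding gain G = BR - 1 = 1.051 - 1 = 0.051
Fissile production rate = g * P * G = 1.05 * 1790 * 0.051 = 95.8545 kg/yr
T_d = ln(2) * M0 / (g * P * G)
T_d = ln(2) * 6012 / 95.8545 = 43.474 yr

43.474


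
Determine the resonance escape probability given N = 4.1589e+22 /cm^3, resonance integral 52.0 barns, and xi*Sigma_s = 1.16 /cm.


p = exp(-N * I * 1e-24 / (xi*Sigma_s))
p = exp(-4.1589e+22 * 52.0 * 1e-24 / 1.16)
p = 0.15500

0.15500


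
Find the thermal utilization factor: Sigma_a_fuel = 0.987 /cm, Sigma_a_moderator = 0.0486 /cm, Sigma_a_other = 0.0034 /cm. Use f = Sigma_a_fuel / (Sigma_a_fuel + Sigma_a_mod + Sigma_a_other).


f = Sigma_a_fuel / (Sigma_a_fuel + Sigma_a_mod + Sigma_a_other)
f = 0.987 / (0.987 + 0.0486 + 0.0034)
f = 0.94995

0.94995


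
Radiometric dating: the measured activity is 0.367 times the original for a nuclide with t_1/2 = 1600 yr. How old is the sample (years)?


lambda = ln(2) / t_half = ln(2) / 1600 = 4.332170e-04 /yr
t = -ln(A/A0) / lambda
t = -ln(0.367) / 4.332170e-04
t = 2313.8 yr

2313.8


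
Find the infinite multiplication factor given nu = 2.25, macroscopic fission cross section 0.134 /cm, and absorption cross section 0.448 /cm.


k_inf = nu * Sigma_f / Sigma_a
k_inf = 2.25 * 0.134 / 0.448
k_inf = 0.67299

0.67299


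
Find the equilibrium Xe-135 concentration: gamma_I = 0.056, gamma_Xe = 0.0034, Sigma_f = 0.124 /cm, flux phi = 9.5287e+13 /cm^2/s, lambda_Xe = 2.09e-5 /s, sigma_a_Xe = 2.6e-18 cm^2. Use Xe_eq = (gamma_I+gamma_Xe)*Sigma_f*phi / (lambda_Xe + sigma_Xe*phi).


Xe_eq = (gamma_I + gamma_Xe) * Sigma_f * phi / (lambda_Xe + sigma_Xe * phi)
Numerator = (0.056 + 0.0034) * 0.124 * 9.5287e+13 = 7.018459e+11
Denominator = 2.09e-5 + 2.6e-18 * 9.5287e+13 = 2.686462e-04
Xe_eq = 7.018459e+11 / 2.686462e-04 = 2.6125e+15 /cm^3

2.6125e+15


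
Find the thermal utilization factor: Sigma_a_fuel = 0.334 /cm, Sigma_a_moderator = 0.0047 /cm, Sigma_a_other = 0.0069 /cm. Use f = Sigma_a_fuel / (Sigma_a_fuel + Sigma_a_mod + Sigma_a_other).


f = Sigma_a_fuel / (Sigma_a_fuel + Sigma_a_mod + Sigma_a_other)
f = 0.334 / (0.334 + 0.0047 + 0.0069)
f = 0.96644

0.96644


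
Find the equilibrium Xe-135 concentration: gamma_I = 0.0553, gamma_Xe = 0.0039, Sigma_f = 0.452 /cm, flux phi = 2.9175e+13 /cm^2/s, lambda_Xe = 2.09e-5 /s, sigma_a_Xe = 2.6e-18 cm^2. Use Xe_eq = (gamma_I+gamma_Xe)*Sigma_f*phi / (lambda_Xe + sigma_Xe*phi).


Xe_eq = (gamma_I + gamma_Xe) * Sigma_f * phi / (lambda_Xe + sigma_Xe * phi)
Numerator = (0.0553 + 0.0039) * 0.452 * 2.9175e+13 = 7.806763e+11
Denominator = 2.09e-5 + 2.6e-18 * 2.9175e+13 = 9.675500e-05
Xe_eq = 7.806763e+11 / 9.675500e-05 = 8.0686e+15 /cm^3

8.0686e+15


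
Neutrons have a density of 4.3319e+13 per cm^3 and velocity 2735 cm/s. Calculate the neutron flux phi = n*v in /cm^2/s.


phi = n * v
phi = 4.3319e+13 * 2735
phi = 1.1848e+17 /cm^2/s

1.1848e+17


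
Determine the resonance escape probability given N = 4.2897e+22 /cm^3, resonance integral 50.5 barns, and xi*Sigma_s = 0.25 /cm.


p = exp(-N * I * 1e-24 / (xi*Sigma_s))
p = exp(-4.2897e+22 * 50.5 * 1e-24 / 0.25)
p = 1.7249e-04

1.7249e-04


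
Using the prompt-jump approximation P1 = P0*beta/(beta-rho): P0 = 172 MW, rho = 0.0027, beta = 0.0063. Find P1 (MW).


P1/P0 = beta / (beta - rho)
P1/P0 = 0.0063 / (0.0063 - 0.0027) = 1.750000
P1 = 172 * 1.750000 = 301.00 MW

301.00


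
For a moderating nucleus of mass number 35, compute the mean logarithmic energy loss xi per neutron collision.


xi = 1 + (A-1)^2/(2A) * ln((A-1)/(A+1))
xi = 1 + (35-1)^2/(2*35) * ln((35-1)/(35 +1))
xi = 0.056070

0.056070


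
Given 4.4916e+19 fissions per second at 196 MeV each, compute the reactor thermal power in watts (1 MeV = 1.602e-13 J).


P = fission_rate * E_MeV * 1.602e-13
P = 4.4916e+19 * 196 * 1.602e-13
P = 1.4103e+09 W

1.4103e+09


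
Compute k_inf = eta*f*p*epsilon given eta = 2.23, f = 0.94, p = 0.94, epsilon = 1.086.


k_inf = eta * f * p * epsilon
k_inf = 2.23 * 0.94 * 0.94 * 1.086
k_inf = 2.1399

2.1399


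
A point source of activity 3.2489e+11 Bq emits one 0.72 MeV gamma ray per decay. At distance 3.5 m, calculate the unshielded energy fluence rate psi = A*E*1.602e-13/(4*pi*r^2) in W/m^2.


psi = A * E * 1.602e-13 / (4*pi*r^2)
psi = 3.2489e+11 * 0.72 * 1.602e-13 / (4*pi*3.5^2)
psi = 2.4344e-04 W/m^2

2.4344e-04


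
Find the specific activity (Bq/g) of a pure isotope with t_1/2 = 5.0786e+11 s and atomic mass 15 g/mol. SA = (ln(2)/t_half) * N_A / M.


lambda = ln(2) / t_half = ln(2) / 5.0786e+11 = 1.364839e-12 /s
SA = lambda * N_A / M
SA = 1.364839e-12 * 6.022e23 / 15
SA = 5.4794e+10 Bq/g

5.4794e+10


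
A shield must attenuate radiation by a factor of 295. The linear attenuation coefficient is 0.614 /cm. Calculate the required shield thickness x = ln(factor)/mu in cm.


x = ln(factor) / mu
x = ln(295) / 0.614
x = 9.2622 cm

9.2622


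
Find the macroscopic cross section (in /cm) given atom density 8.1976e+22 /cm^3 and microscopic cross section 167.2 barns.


Sigma = N * sigma_barns * 1e-24
Sigma = 8.1976e+22 * 167.2 * 1e-24
Sigma = 13.706 /cm

13.706


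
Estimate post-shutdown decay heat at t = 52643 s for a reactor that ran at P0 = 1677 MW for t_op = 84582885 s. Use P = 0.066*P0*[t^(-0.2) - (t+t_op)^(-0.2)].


P/P0 = 0.066 * [t^(-0.2) - (t + t_op)^(-0.2)]
P/P0 = 0.066 * [52643^(-0.2) - (52643 + 84582885)^(-0.2)]
P/P0 = 0.066 * [0.1136925 - 0.02597105] = 0.005789616
P = 1677 * 0.005789616 = 9.7092 MW

9.7092


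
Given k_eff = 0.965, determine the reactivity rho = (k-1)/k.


rho = (k_eff - 1) / k_eff
rho = (0.965 - 1) / 0.965
rho = -0.036269

-0.036269


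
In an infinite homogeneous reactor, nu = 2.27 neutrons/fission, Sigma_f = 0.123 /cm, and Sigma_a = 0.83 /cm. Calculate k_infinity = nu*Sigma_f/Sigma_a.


k_inf = nu * Sigma_f / Sigma_a
k_inf = 2.27 * 0.123 / 0.83
k_inf = 0.33640

0.33640


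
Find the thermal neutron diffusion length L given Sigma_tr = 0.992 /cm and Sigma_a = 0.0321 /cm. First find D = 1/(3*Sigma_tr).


D = 1 / (3 * Sigma_tr) = 1 / (3 * 0.992) = 0.3360215 cm
L = sqrt(D / Sigma_a)
L = sqrt(0.3360215 / 0.0321)
L = 3.2354 cm

3.2354


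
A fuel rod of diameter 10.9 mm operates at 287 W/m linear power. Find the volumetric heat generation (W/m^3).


r = D / 2 / 1000 = 10.9 / 2 / 1000 = 0.00545 m
q''' = q' / (pi * r^2)
q''' = 287 / (pi * 0.00545^2)
q''' = 3.0757e+06 W/m^3

3.0757e+06


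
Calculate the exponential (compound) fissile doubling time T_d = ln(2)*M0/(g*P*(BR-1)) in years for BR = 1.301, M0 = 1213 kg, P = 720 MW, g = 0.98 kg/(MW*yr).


Breeding gain G = BR - 1 = 1.301 - 1 = 0.301
Fissile production rate = g * P * G = 0.98 * 720 * 0.301 = 212.3856 kg/yr
T_d = ln(2) * M0 / (g * P * G)
T_d = ln(2) * 1213 / 212.3856 = 3.9588 yr

3.9588


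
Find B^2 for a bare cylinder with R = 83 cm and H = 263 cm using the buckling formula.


B^2 = (2.405/R)^2 + (pi/H)^2
B^2 = (2.405/83)^2 + (pi/263)^2
B^2 = 9.8229e-04 /cm^2

9.8229e-04


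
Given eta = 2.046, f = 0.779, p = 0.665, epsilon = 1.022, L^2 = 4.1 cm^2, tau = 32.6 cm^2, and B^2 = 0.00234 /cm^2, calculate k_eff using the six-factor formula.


k_inf = eta*f*p*eps = 2.046*0.779*0.665*1.022 = 1.083217
P_TNL = 1/(1 + L^2*B^2) = 1/(1 + 4.1*0.00234) = 0.9904972
P_FNL = exp(-B^2*tau) = exp(-0.00234*32.6) = 0.9265530
k_eff = k_inf * P_TNL * P_FNL = 1.083217 * 0.9904972 * 0.9265530
k_eff = 0.99412

0.99412


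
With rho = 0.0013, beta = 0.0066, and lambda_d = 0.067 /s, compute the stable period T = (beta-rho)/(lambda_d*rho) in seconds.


T = (beta - rho) / (lambda_d * rho)
T = (0.0066 - 0.0013) / (0.067 * 0.0013)
T = 60.850 s

60.850


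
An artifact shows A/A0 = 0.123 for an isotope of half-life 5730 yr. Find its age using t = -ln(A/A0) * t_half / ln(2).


lambda = ln(2) / t_half = ln(2) / 5730 = 1.209681e-04 /yr
t = -ln(A/A0) / lambda
t = -ln(0.123) / 1.209681e-04
t = 17323 yr

17323


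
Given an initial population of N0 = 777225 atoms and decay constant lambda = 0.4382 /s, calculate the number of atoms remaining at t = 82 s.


N = N0 * exp(-lambda * t)
N = 777225 * exp(-0.4382 * 82)
N = 1.9289e-10

1.9289e-10


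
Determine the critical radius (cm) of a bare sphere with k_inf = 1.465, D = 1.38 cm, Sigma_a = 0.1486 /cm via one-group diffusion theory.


L^2 = D / Sigma_a = 1.38 / 0.1486 = 9.286676 cm^2
B_m^2 = (k_inf - 1) / L^2 = (1.465 - 1) / 9.286676 = 0.05007174 /cm^2
For a bare sphere: B_g = pi/R, so R_c = pi / sqrt(B_m^2)
R_c = pi / sqrt(0.05007174) = 14.040 cm

14.040


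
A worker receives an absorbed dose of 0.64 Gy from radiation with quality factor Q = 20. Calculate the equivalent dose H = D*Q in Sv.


H = D * Q
H = 0.64 * 20
H = 12.800 Sv

12.800


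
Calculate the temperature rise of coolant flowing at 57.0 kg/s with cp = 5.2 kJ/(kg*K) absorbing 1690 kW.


dT = Q / (m_dot * cp)
dT = 1690 / (57.0 * 5.2)
dT = 5.7018 C

5.7018


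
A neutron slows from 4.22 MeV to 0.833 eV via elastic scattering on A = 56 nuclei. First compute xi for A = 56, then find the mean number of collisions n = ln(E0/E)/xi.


xi = 1 + (A-1)^2/(2A)*ln((A-1)/(A+1)) = 0.03529286 (for A = 56)
n = ln(E0/E) / xi
n = ln(4.22e6 / 0.833) / 0.03529286
n = ln(5.066026e+06) / 0.03529286 = 437.43

437.43


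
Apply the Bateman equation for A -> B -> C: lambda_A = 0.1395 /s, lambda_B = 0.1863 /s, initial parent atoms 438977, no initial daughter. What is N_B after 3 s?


N_B(t) = lambda_A * N_A0 / (lambda_B - lambda_A) * [exp(-lambda_A*t) - exp(-lambda_B*t)]
exp(-0.1395*3) = 0.6580331; exp(-0.1863*3) = 0.5718377
N_B = 0.1395 * 438977 / (0.1863 - 0.1395) * (0.6580331 - 0.5718377)
N_B = 112786

112786


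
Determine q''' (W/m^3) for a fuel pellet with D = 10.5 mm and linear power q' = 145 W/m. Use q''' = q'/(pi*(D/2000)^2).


r = D / 2 / 1000 = 10.5 / 2 / 1000 = 0.00525 m
q''' = q' / (pi * r^2)
q''' = 145 / (pi * 0.00525^2)
q''' = 1.6746e+06 W/m^3

1.6746e+06


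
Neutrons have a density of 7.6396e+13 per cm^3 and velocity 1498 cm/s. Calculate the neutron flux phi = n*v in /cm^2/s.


phi = n * v
phi = 7.6396e+13 * 1498
phi = 1.1444e+17 /cm^2/s

1.1444e+17


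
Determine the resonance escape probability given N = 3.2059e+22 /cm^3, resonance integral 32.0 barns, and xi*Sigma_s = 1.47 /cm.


p = exp(-N * I * 1e-24 / (xi*Sigma_s))
p = exp(-3.2059e+22 * 32.0 * 1e-24 / 1.47)
p = 0.49764

0.49764


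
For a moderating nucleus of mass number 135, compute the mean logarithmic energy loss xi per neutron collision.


xi = 1 + (A-1)^2/(2A) * ln((A-1)/(A+1))
xi = 1 + (135-1)^2/(2*135) * ln((135-1)/(135 +1))
xi = 0.014742

0.014742


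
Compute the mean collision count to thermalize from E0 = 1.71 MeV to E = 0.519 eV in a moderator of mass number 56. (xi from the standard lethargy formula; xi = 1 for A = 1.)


xi = 1 + (A-1)^2/(2A)*ln((A-1)/(A+1)) = 0.03529286 (for A = 56)
n = ln(E0/E) / xi
n = ln(1.71e6 / 0.519) / 0.03529286
n = ln(3.294798e+06) / 0.03529286 = 425.24

425.24


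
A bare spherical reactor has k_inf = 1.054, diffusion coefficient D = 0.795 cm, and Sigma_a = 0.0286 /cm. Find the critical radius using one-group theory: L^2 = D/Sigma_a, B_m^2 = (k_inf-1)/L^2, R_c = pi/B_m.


L^2 = D / Sigma_a = 0.795 / 0.0286 = 27.79720 cm^2
B_m^2 = (k_inf - 1) / L^2 = (1.054 - 1) / 27.79720 = 0.001942642 /cm^2
For a bare sphere: B_g = pi/R, so R_c = pi / sqrt(B_m^2)
R_c = pi / sqrt(0.001942642) = 71.278 cm

71.278


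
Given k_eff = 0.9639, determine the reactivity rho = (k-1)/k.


rho = (k_eff - 1) / k_eff
rho = (0.9639 - 1) / 0.9639
rho = -0.037452

-0.037452


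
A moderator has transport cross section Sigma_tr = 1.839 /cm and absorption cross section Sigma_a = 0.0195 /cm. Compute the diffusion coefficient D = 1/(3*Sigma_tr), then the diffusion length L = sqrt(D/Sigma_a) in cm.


D = 1 / (3 * Sigma_tr) = 1 / (3 * 1.839) = 0.1812579 cm
L = sqrt(D / Sigma_a)
L = sqrt(0.1812579 / 0.0195)
L = 3.0488 cm

3.0488


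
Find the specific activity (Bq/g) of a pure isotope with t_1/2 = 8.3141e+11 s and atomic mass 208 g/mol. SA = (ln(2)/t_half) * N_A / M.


lambda = ln(2) / t_half = ln(2) / 8.3141e+11 = 8.337008e-13 /s
SA = lambda * N_A / M
SA = 8.337008e-13 * 6.022e23 / 208
SA = 2.4137e+09 Bq/g

2.4137e+09


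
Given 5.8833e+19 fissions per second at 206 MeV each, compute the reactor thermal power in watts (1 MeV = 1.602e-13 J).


P = fission_rate * E_MeV * 1.602e-13
P = 5.8833e+19 * 206 * 1.602e-13
P = 1.9416e+09 W

1.9416e+09


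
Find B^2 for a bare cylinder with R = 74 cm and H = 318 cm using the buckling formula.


B^2 = (2.405/R)^2 + (pi/H)^2
B^2 = (2.405/74)^2 + (pi/318)^2
B^2 = 0.0011538 /cm^2

0.0011538


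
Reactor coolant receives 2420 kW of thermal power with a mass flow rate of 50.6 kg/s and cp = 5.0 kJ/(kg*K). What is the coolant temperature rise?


dT = Q / (m_dot * cp)
dT = 2420 / (50.6 * 5.0)
dT = 9.5652 C

9.5652


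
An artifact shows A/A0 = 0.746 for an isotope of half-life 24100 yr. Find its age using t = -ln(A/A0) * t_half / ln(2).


lambda = ln(2) / t_half = ln(2) / 24100 = 2.876129e-05 /yr
t = -ln(A/A0) / lambda
t = -ln(0.746) / 2.876129e-05
t = 10188 yr

10188


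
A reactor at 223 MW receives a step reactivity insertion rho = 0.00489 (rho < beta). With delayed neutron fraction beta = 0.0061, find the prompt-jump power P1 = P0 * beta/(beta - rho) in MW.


P1/P0 = beta / (beta - rho)
P1/P0 = 0.0061 / (0.0061 - 0.00489) = 5.041322
P1 = 223 * 5.041322 = 1124.2 MW

1124.2


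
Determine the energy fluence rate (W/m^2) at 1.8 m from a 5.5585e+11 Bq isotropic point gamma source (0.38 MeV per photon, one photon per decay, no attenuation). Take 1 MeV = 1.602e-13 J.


psi = A * E * 1.602e-13 / (4*pi*r^2)
psi = 5.5585e+11 * 0.38 * 1.602e-13 / (4*pi*1.8^2)
psi = 8.3109e-04 W/m^2

8.3109e-04


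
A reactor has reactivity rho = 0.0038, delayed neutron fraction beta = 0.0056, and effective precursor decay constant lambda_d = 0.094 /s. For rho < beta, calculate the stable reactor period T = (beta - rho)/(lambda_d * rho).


T = (beta - rho) / (lambda_d * rho)
T = (0.0056 - 0.0038) / (0.094 * 0.0038)
T = 5.0392 s

5.0392


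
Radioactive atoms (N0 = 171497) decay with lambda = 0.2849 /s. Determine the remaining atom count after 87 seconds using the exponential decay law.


N = N0 * exp(-lambda * t)
N = 171497 * exp(-0.2849 * 87)
N = 2.9492e-06

2.9492e-06


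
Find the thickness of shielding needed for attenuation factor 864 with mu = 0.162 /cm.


x = ln(factor) / mu
x = ln(864) / 0.162
x = 41.738 cm

41.738


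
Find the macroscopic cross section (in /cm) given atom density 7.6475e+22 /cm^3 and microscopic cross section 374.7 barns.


Sigma = N * sigma_barns * 1e-24
Sigma = 7.6475e+22 * 374.7 * 1e-24
Sigma = 28.655 /cm

28.655


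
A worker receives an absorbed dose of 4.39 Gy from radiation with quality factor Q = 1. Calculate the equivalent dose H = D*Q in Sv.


H = D * Q
H = 4.39 * 1
H = 4.3900 Sv

4.3900


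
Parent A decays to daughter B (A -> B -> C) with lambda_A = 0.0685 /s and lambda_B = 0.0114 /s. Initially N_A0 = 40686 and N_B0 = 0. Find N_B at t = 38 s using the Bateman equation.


N_B(t) = lambda_A * N_A0 / (lambda_B - lambda_A) * [exp(-lambda_A*t) - exp(-lambda_B*t)]
exp(-0.0685*38) = 0.07405109; exp(-0.0114*38) = 0.6484308
N_B = 0.0685 * 40686 / (0.0114 - 0.0685) * (0.07405109 - 0.6484308)
N_B = 28035

28035


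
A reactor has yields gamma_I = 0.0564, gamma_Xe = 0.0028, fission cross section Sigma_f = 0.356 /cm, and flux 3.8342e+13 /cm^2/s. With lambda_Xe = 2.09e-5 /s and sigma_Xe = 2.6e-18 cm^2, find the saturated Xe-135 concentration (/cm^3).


Xe_eq = (gamma_I + gamma_Xe) * Sigma_f * phi / (lambda_Xe + sigma_Xe * phi)
Numerator = (0.0564 + 0.0028) * 0.356 * 3.8342e+13 = 8.080653e+11
Denominator = 2.09e-5 + 2.6e-18 * 3.8342e+13 = 1.205892e-04
Xe_eq = 8.080653e+11 / 1.205892e-04 = 6.7010e+15 /cm^3

6.7010e+15


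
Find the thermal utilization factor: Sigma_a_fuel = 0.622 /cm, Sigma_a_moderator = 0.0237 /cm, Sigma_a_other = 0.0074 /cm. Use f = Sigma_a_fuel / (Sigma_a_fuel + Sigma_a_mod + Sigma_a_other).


f = Sigma_a_fuel / (Sigma_a_fuel + Sigma_a_mod + Sigma_a_other)
f = 0.622 / (0.622 + 0.0237 + 0.0074)
f = 0.95238

0.95238


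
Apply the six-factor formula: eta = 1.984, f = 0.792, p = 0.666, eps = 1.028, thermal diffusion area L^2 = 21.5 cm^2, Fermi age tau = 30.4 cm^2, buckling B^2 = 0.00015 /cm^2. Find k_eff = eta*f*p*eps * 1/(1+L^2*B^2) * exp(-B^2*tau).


k_inf = eta*f*p*eps = 1.984*0.792*0.666*1.028 = 1.075807
P_TNL = 1/(1 + L^2*B^2) = 1/(1 + 21.5*0.00015) = 0.9967854
P_FNL = exp(-B^2*tau) = exp(-0.00015*30.4) = 0.9954504
k_eff = k_inf * P_TNL * P_FNL = 1.075807 * 0.9967854 * 0.9954504
k_eff = 1.0675

1.0675


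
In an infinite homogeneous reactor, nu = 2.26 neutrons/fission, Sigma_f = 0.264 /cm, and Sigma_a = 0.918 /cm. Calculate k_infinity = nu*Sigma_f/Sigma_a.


k_inf = nu * Sigma_f / Sigma_a
k_inf = 2.26 * 0.264 / 0.918
k_inf = 0.64993

0.64993


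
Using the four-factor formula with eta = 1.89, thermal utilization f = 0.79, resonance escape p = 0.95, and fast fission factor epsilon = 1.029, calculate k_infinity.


k_inf = eta * f * p * epsilon
k_inf = 1.89 * 0.79 * 0.95 * 1.029
k_inf = 1.4596

1.4596
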